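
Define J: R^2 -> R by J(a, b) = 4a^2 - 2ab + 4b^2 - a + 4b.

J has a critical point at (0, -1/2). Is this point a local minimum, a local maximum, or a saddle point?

local minimum

The Hessian of J is constant: H = [[8, -2], [-2, 8]].
det(H) = 8·8 − (-2)² = 60.
det(H) > 0 and tr(H) = 16 > 0, so H is positive definite and the point is a local minimum.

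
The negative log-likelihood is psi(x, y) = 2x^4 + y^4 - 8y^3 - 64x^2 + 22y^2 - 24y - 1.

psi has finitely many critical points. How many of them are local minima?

psi separates as a function of x plus a function of y, so ∇psi=0 decouples.
∂psi/∂x = 8x(x - 4)(x + 4) = 0 at x ∈ {-4, 0, 4}; ∂psi/∂y = 4(y - 3)(y - 2)(y - 1) = 0 at y ∈ {1, 2, 3}.
The Hessian is diagonal: diag(psi_xx, psi_yy). Second derivatives: psi_xx(-4)=256, psi_xx(0)=-128, psi_xx(4)=256; psi_yy(1)=8, psi_yy(2)=-4, psi_yy(3)=8.
Local minima occur where both diagonal entries positive: (-4, 1), (-4, 3), (4, 1), (4, 3). Count: 4.

4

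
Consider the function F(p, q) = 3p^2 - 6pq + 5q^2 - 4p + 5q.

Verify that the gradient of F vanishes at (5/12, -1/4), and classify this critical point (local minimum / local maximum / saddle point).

∇F = (6p - 6q - 4, -6p + 10q + 5); substituting (5/12, -1/4) gives ∇F = (0, 0), so (5/12, -1/4) is indeed a critical point.
The Hessian of F is constant: H = [[6, -6], [-6, 10]].
det(H) = 6·10 − (-6)² = 24.
det(H) > 0 and tr(H) = 16 > 0, so H is positive definite and the point is a local minimum.

local minimum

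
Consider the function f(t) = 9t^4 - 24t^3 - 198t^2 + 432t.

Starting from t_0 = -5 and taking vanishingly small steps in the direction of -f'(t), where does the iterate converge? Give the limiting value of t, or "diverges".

f'(t) = 36(t - 4)(t - 1)(t + 3), so f'(-5) = -3888.
Gradient descent moves in the -f' direction, i.e. t is increasing.
The nearest critical point in that direction is t = -3, where f'' = 1008 > 0 (a local minimum). The iterate converges there.

-3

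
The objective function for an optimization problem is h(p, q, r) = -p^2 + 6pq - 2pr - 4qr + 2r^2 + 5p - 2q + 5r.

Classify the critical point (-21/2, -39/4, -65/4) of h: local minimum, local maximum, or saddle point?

saddle point

The Hessian is constant: H = [[-2, 6, -2], [6, 0, -4], [-2, -4, 4]].
Leading principal minors: Δ₁ = -2, Δ₂ = -36, Δ₃ = -16.
The minors fit neither the all-positive nor the alternating-sign pattern, so H is indefinite: a saddle point.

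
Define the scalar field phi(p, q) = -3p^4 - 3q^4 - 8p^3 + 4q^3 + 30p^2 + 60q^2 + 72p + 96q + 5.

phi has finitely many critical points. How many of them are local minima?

1

phi separates as a function of p plus a function of q, so ∇phi=0 decouples.
∂phi/∂p = -12(p - 2)(p + 1)(p + 3) = 0 at p ∈ {-3, -1, 2}; ∂phi/∂q = -12(q - 4)(q + 1)(q + 2) = 0 at q ∈ {-2, -1, 4}.
The Hessian is diagonal: diag(phi_pp, phi_qq). Second derivatives: phi_pp(-3)=-120, phi_pp(-1)=72, phi_pp(2)=-180; phi_qq(-2)=-72, phi_qq(-1)=60, phi_qq(4)=-360.
Local minima occur where both diagonal entries positive: (-1, -1). Count: 1.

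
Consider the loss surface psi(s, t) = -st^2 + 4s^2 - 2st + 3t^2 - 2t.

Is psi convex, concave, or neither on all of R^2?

The term -st^2 is cubic, so the Hessian is not constant.
∂²psi/∂t² = -2s + 6, which takes both signs as s varies (negative for sufficiently large s). A diagonal entry of the Hessian changing sign means the Hessian is neither positive- nor negative-semidefinite on all of R^2.

neither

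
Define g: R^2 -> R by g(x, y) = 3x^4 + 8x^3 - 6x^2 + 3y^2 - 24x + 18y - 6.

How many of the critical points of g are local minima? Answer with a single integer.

2

g separates as a function of x plus a function of y, so ∇g=0 decouples.
∂g/∂x = 12(x - 1)(x + 1)(x + 2) = 0 at x ∈ {-2, -1, 1}; ∂g/∂y = 6(y + 3) = 0 at y ∈ {-3}.
The Hessian is diagonal: diag(g_xx, g_yy). Second derivatives: g_xx(-2)=36, g_xx(-1)=-24, g_xx(1)=72; g_yy(-3)=6.
Local minima occur where both diagonal entries positive: (-2, -3), (1, -3). Count: 2.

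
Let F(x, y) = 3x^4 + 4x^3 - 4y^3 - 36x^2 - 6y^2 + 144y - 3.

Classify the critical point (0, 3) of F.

local maximum

The mixed partial ∂²F/∂x∂y is 0, so the Hessian at any point is diag(F_xx, F_yy) = diag(12(3x^2 + 2x - 6), -12(2y + 1)).
At (0, 3): H = diag(-72, -84).
Both eigenvalues are negative, so H is negative definite: a local maximum.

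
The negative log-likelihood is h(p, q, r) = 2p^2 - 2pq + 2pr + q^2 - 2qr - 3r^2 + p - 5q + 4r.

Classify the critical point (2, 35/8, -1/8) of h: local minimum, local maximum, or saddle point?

saddle point

The Hessian is constant: H = [[4, -2, 2], [-2, 2, -2], [2, -2, -6]].
Leading principal minors: Δ₁ = 4, Δ₂ = 4, Δ₃ = -32.
The minors fit neither the all-positive nor the alternating-sign pattern, so H is indefinite: a saddle point.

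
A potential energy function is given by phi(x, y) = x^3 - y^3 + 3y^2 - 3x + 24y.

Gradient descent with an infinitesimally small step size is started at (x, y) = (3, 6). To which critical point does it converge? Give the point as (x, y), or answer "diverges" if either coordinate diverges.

diverges

phi is separable, so gradient descent decouples: x follows -∂phi/∂x, y follows -∂phi/∂y.
∂phi/∂x = 3(x - 1)(x + 1); at x=3 this is 24, so x decreases.
∂phi/∂y = -3(y - 4)(y + 2); at y=6 this is -48, so y increases.
The y-coordinate has no critical point in that direction and runs off to infinity.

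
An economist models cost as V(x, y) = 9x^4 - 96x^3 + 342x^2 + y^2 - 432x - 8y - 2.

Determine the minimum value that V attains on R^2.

V(x,y) separates as P(x) + Q(y) − 2, so its minimum is min P + min Q − 2.
P'(x) = 36(x - 4)(x - 3)(x - 1) vanishes at x ∈ {1, 3, 4}; Q'(y) = 2y - 8 vanishes at y ∈ {4}.
Local minima of P (where P''>0): P(1)=-177, P(4)=-96. Local minima of Q: Q(4)=-16.
So the global minimum of V is P(1) + Q(4) − 2 = -177 − 16 − 2 = -195, attained at (1, 4).

-195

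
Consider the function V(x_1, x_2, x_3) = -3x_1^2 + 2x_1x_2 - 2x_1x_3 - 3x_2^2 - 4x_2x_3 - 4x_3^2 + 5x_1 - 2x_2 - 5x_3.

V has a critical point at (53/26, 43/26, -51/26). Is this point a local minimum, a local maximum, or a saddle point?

local maximum

The Hessian is constant: H = [[-6, 2, -2], [2, -6, -4], [-2, -4, -8]].
Leading principal minors: Δ₁ = -6, Δ₂ = 32, Δ₃ = -104.
The minors alternate sign starting negative (−, +, −), so H is negative definite: a local maximum.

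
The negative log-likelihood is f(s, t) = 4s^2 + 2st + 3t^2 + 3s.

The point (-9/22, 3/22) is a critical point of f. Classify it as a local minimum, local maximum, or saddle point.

The Hessian of f is constant: H = [[8, 2], [2, 6]].
det(H) = 8·6 − 2² = 44.
det(H) > 0 and tr(H) = 14 > 0, so H is positive definite and the point is a local minimum.

local minimum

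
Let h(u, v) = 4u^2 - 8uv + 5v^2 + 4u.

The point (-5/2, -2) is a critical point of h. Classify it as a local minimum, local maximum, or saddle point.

The Hessian of h is constant: H = [[8, -8], [-8, 10]].
det(H) = 8·10 − (-8)² = 16.
det(H) > 0 and tr(H) = 18 > 0, so H is positive definite and the point is a local minimum.

local minimum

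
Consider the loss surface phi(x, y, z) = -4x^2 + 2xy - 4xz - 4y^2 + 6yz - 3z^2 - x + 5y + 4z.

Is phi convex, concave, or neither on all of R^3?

phi is quadratic, so its Hessian is the constant matrix H = [[-8, 2, -4], [2, -8, 6], [-4, 6, -6]].
Leading principal minors: -8, 60, -40.
Signs alternate −, +, − ⇒ H ≺ 0 ⇒ concave.

concave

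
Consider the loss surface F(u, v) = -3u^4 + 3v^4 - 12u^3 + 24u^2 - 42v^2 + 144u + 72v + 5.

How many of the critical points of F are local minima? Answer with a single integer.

F separates as a function of u plus a function of v, so ∇F=0 decouples.
∂F/∂u = -12(u - 2)(u + 2)(u + 3) = 0 at u ∈ {-3, -2, 2}; ∂F/∂v = 12(v - 2)(v - 1)(v + 3) = 0 at v ∈ {-3, 1, 2}.
The Hessian is diagonal: diag(F_uu, F_vv). Second derivatives: F_uu(-3)=-60, F_uu(-2)=48, F_uu(2)=-240; F_vv(-3)=240, F_vv(1)=-48, F_vv(2)=60.
Local minima occur where both diagonal entries positive: (-2, -3), (-2, 2). Count: 2.

2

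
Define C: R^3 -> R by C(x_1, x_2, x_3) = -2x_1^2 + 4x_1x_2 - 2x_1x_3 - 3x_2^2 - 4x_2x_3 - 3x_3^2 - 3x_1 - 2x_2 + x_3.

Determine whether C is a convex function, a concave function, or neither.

neither

C is quadratic, so its Hessian is the constant matrix H = [[-4, 4, -2], [4, -6, -4], [-2, -4, -6]].
Leading principal minors: -4, 8, 104.
Neither pattern holds ⇒ H is indefinite ⇒ neither convex nor concave.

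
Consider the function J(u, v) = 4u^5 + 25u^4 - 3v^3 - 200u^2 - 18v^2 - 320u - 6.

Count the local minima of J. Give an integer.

2

J separates as a function of u plus a function of v, so ∇J=0 decouples.
∂J/∂u = 20(u - 2)(u + 1)(u + 2)(u + 4) = 0 at u ∈ {-4, -2, -1, 2}; ∂J/∂v = -9v(v + 4) = 0 at v ∈ {-4, 0}.
The Hessian is diagonal: diag(J_uu, J_vv). Second derivatives: J_uu(-4)=-720, J_uu(-2)=160, J_uu(-1)=-180, J_uu(2)=1440; J_vv(-4)=36, J_vv(0)=-36.
Local minima occur where both diagonal entries positive: (-2, -4), (2, -4). Count: 2.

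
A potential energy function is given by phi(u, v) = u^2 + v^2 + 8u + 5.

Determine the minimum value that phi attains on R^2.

phi(u,v) separates as P(u) + Q(v) + 5, so its minimum is min P + min Q + 5.
P'(u) = 2u + 8 vanishes at u ∈ {-4}; Q'(v) = 2v vanishes at v ∈ {0}.
Local minima of P (where P''>0): P(-4)=-16. Local minima of Q: Q(0)=0.
So the global minimum of phi is P(-4) + Q(0) + 5 = -16 + 0 + 5 = -11, attained at (-4, 0).

-11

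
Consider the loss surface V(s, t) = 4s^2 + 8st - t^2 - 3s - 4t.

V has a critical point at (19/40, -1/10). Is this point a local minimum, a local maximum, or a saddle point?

saddle point

The Hessian of V is constant: H = [[8, 8], [8, -2]].
det(H) = 8·(-2) − 8² = -80.
Since det(H) < 0, H is indefinite and the critical point is a saddle point.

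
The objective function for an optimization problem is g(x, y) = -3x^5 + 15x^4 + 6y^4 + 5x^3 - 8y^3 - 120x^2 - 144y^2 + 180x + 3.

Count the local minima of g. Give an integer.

g separates as a function of x plus a function of y, so ∇g=0 decouples.
∂g/∂x = -15(x - 3)(x - 2)(x - 1)(x + 2) = 0 at x ∈ {-2, 1, 2, 3}; ∂g/∂y = 24y(y - 4)(y + 3) = 0 at y ∈ {-3, 0, 4}.
The Hessian is diagonal: diag(g_xx, g_yy). Second derivatives: g_xx(-2)=900, g_xx(1)=-90, g_xx(2)=60, g_xx(3)=-150; g_yy(-3)=504, g_yy(0)=-288, g_yy(4)=672.
Local minima occur where both diagonal entries positive: (-2, -3), (-2, 4), (2, -3), (2, 4). Count: 4.

4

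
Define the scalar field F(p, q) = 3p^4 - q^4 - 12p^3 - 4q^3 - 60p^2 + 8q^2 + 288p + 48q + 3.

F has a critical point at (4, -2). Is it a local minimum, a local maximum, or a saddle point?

local minimum

The mixed partial ∂²F/∂p∂q is 0, so the Hessian at any point is diag(F_pp, F_qq) = diag(12(3p^2 - 6p - 10), 4(-3q^2 - 6q + 4)).
At (4, -2): H = diag(168, 16).
Both eigenvalues are positive, so H is positive definite: a local minimum.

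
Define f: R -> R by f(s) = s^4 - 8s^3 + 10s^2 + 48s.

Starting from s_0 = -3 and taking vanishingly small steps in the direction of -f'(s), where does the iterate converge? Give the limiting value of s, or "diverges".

f'(s) = 4(s - 4)(s - 3)(s + 1), so f'(-3) = -336.
Gradient descent moves in the -f' direction, i.e. s is increasing.
The nearest critical point in that direction is s = -1, where f'' = 80 > 0 (a local minimum). The iterate converges there.

-1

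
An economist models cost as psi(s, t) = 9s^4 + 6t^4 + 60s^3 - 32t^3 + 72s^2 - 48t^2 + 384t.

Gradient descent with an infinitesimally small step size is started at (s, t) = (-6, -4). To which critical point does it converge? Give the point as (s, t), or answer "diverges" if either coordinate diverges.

(-4, -2)

psi is separable, so gradient descent decouples: s follows -∂psi/∂s, t follows -∂psi/∂t.
∂psi/∂s = 36s(s + 1)(s + 4); at s=-6 this is -2160, so s increases.
∂psi/∂t = 24(t - 4)(t - 2)(t + 2); at t=-4 this is -2304, so t increases.
s converges to its nearest critical value -4 (a local min of the s-part); t converges to -2. The iterate converges to (-4, -2).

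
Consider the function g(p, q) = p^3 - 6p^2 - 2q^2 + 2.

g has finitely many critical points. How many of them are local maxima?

1

g separates as a function of p plus a function of q, so ∇g=0 decouples.
∂g/∂p = 3p(p - 4) = 0 at p ∈ {0, 4}; ∂g/∂q = -4q = 0 at q ∈ {0}.
The Hessian is diagonal: diag(g_pp, g_qq). Second derivatives: g_pp(0)=-12, g_pp(4)=12; g_qq(0)=-4.
Local maxima occur where both diagonal entries negative: (0, 0). Count: 1.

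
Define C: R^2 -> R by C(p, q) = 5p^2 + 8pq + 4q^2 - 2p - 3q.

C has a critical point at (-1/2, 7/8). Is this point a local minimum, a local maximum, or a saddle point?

The Hessian of C is constant: H = [[10, 8], [8, 8]].
det(H) = 10·8 − 8² = 16.
det(H) > 0 and tr(H) = 18 > 0, so H is positive definite and the point is a local minimum.

local minimum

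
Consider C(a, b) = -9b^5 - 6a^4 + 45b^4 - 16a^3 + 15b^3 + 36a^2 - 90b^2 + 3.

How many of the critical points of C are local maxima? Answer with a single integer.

4

C separates as a function of a plus a function of b, so ∇C=0 decouples.
∂C/∂a = -24a(a - 1)(a + 3) = 0 at a ∈ {-3, 0, 1}; ∂C/∂b = -45b(b - 4)(b - 1)(b + 1) = 0 at b ∈ {-1, 0, 1, 4}.
The Hessian is diagonal: diag(C_aa, C_bb). Second derivatives: C_aa(-3)=-288, C_aa(0)=72, C_aa(1)=-96; C_bb(-1)=450, C_bb(0)=-180, C_bb(1)=270, C_bb(4)=-2700.
Local maxima occur where both diagonal entries negative: (-3, 0), (-3, 4), (1, 0), (1, 4). Count: 4.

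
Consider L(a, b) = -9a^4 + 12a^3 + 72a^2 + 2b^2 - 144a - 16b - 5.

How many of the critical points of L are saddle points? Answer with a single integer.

2

L separates as a function of a plus a function of b, so ∇L=0 decouples.
∂L/∂a = -36(a - 2)(a - 1)(a + 2) = 0 at a ∈ {-2, 1, 2}; ∂L/∂b = 4(b - 4) = 0 at b ∈ {4}.
The Hessian is diagonal: diag(L_aa, L_bb). Second derivatives: L_aa(-2)=-432, L_aa(1)=108, L_aa(2)=-144; L_bb(4)=4.
Saddle points occur where the two diagonal entries have opposite signs: (-2, 4), (2, 4). Count: 2.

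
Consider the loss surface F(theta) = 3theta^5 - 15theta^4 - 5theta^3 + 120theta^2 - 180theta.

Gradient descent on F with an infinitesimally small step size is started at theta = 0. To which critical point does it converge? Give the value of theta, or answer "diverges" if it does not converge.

1

F'(theta) = 15(theta - 3)(theta - 2)(theta - 1)(theta + 2), so F'(0) = -180.
Gradient descent moves in the -F' direction, i.e. theta is increasing.
The nearest critical point in that direction is theta = 1, where F'' = 90 > 0 (a local minimum). The iterate converges there.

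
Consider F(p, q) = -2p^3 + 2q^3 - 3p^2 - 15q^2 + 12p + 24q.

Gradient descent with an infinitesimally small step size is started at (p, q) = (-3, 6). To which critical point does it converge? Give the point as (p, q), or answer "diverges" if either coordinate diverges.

F is separable, so gradient descent decouples: p follows -∂F/∂p, q follows -∂F/∂q.
∂F/∂p = -6(p - 1)(p + 2); at p=-3 this is -24, so p increases.
∂F/∂q = 6(q - 4)(q - 1); at q=6 this is 60, so q decreases.
p converges to its nearest critical value -2 (a local min of the p-part); q converges to 4. The iterate converges to (-2, 4).

(-2, 4)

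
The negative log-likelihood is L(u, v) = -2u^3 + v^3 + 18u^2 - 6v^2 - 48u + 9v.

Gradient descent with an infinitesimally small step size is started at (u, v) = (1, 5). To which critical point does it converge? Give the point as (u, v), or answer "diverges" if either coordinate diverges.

(2, 3)

L is separable, so gradient descent decouples: u follows -∂L/∂u, v follows -∂L/∂v.
∂L/∂u = -6(u - 4)(u - 2); at u=1 this is -18, so u increases.
∂L/∂v = 3(v - 3)(v - 1); at v=5 this is 24, so v decreases.
u converges to its nearest critical value 2 (a local min of the u-part); v converges to 3. The iterate converges to (2, 3).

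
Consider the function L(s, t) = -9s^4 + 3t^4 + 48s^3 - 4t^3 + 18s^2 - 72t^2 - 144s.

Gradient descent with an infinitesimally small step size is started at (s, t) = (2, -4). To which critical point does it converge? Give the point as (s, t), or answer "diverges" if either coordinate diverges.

(1, -3)

L is separable, so gradient descent decouples: s follows -∂L/∂s, t follows -∂L/∂t.
∂L/∂s = -36(s - 4)(s - 1)(s + 1); at s=2 this is 216, so s decreases.
∂L/∂t = 12t(t - 4)(t + 3); at t=-4 this is -384, so t increases.
s converges to its nearest critical value 1 (a local min of the s-part); t converges to -3. The iterate converges to (1, -3).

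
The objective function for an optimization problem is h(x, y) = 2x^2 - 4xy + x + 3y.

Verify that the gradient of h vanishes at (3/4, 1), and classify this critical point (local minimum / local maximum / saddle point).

saddle point

∇h = (4x - 4y + 1, -4x + 3); substituting (3/4, 1) gives ∇h = (0, 0), so (3/4, 1) is indeed a critical point.
The Hessian of h is constant: H = [[4, -4], [-4, 0]].
det(H) = 4·0 − (-4)² = -16.
Since det(H) < 0, H is indefinite and the critical point is a saddle point.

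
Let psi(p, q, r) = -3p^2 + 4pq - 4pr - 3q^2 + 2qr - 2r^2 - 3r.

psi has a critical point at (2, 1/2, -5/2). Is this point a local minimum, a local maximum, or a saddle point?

The Hessian is constant: H = [[-6, 4, -4], [4, -6, 2], [-4, 2, -4]].
Leading principal minors: Δ₁ = -6, Δ₂ = 20, Δ₃ = -24.
The minors alternate sign starting negative (−, +, −), so H is negative definite: a local maximum.

local maximum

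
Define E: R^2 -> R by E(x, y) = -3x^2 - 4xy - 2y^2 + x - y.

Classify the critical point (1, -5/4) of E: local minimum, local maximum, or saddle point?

local maximum

The Hessian of E is constant: H = [[-6, -4], [-4, -4]].
det(H) = (-6)·(-4) − (-4)² = 8.
det(H) > 0 and tr(H) = -10 < 0, so H is negative definite and the point is a local maximum.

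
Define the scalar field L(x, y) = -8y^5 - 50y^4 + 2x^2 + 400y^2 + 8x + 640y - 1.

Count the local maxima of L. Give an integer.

L separates as a function of x plus a function of y, so ∇L=0 decouples.
∂L/∂x = 4(x + 2) = 0 at x ∈ {-2}; ∂L/∂y = -40(y - 2)(y + 1)(y + 2)(y + 4) = 0 at y ∈ {-4, -2, -1, 2}.
The Hessian is diagonal: diag(L_xx, L_yy). Second derivatives: L_xx(-2)=4; L_yy(-4)=1440, L_yy(-2)=-320, L_yy(-1)=360, L_yy(2)=-2880.
Local maxima occur where both diagonal entries negative: none. Count: 0.

0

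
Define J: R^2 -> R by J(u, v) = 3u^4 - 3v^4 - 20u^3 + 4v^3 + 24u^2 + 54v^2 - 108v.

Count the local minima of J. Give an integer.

2

J separates as a function of u plus a function of v, so ∇J=0 decouples.
∂J/∂u = 12u(u - 4)(u - 1) = 0 at u ∈ {0, 1, 4}; ∂J/∂v = -12(v - 3)(v - 1)(v + 3) = 0 at v ∈ {-3, 1, 3}.
The Hessian is diagonal: diag(J_uu, J_vv). Second derivatives: J_uu(0)=48, J_uu(1)=-36, J_uu(4)=144; J_vv(-3)=-288, J_vv(1)=96, J_vv(3)=-144.
Local minima occur where both diagonal entries positive: (0, 1), (4, 1). Count: 2.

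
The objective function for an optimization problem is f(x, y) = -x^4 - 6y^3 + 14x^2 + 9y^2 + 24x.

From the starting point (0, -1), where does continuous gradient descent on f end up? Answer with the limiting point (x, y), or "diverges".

(-1, 0)

f is separable, so gradient descent decouples: x follows -∂f/∂x, y follows -∂f/∂y.
∂f/∂x = -4(x - 3)(x + 1)(x + 2); at x=0 this is 24, so x decreases.
∂f/∂y = -18y(y - 1); at y=-1 this is -36, so y increases.
x converges to its nearest critical value -1 (a local min of the x-part); y converges to 0. The iterate converges to (-1, 0).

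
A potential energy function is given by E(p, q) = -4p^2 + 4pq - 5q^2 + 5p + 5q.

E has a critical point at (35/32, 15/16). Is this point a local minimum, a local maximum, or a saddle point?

The Hessian of E is constant: H = [[-8, 4], [4, -10]].
det(H) = (-8)·(-10) − 4² = 64.
det(H) > 0 and tr(H) = -18 < 0, so H is negative definite and the point is a local maximum.

local maximum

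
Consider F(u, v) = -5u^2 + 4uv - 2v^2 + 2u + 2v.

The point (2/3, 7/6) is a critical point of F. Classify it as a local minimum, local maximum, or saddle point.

local maximum

The Hessian of F is constant: H = [[-10, 4], [4, -4]].
det(H) = (-10)·(-4) − 4² = 24.
det(H) > 0 and tr(H) = -14 < 0, so H is negative definite and the point is a local maximum.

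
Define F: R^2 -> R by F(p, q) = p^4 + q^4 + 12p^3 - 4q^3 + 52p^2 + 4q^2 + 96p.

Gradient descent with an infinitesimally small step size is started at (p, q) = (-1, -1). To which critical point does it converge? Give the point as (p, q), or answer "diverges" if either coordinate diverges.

(-2, 0)

F is separable, so gradient descent decouples: p follows -∂F/∂p, q follows -∂F/∂q.
∂F/∂p = 4(p + 2)(p + 3)(p + 4); at p=-1 this is 24, so p decreases.
∂F/∂q = 4q(q - 2)(q - 1); at q=-1 this is -24, so q increases.
p converges to its nearest critical value -2 (a local min of the p-part); q converges to 0. The iterate converges to (-2, 0).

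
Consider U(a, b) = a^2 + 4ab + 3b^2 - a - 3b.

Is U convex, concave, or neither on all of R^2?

neither

U is quadratic, so its Hessian is the constant matrix H = [[2, 4], [4, 6]].
det(H) = -4, tr(H) = 8.
det(H) < 0, so H is indefinite: neither convex nor concave.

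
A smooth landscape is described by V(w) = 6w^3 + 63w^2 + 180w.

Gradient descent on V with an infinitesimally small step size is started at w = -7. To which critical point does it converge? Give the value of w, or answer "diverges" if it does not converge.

diverges

V'(w) = 18(w + 2)(w + 5), so V'(-7) = 180.
Gradient descent moves in the -V' direction, i.e. w is decreasing.
There is no critical point below w=-7, and V' keeps the same sign, so the iterate runs off to −∞.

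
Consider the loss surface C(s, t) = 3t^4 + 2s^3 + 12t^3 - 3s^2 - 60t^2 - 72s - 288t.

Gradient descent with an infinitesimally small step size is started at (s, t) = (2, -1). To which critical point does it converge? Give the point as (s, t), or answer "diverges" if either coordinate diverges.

C is separable, so gradient descent decouples: s follows -∂C/∂s, t follows -∂C/∂t.
∂C/∂s = 6(s - 4)(s + 3); at s=2 this is -60, so s increases.
∂C/∂t = 12(t - 3)(t + 2)(t + 4); at t=-1 this is -144, so t increases.
s converges to its nearest critical value 4 (a local min of the s-part); t converges to 3. The iterate converges to (4, 3).

(4, 3)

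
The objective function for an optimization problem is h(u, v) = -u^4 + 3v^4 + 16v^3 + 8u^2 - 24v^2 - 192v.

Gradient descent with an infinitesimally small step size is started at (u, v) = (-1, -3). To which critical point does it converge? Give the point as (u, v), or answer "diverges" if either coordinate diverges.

(0, -4)

h is separable, so gradient descent decouples: u follows -∂h/∂u, v follows -∂h/∂v.
∂h/∂u = -4u(u - 2)(u + 2); at u=-1 this is -12, so u increases.
∂h/∂v = 12(v - 2)(v + 2)(v + 4); at v=-3 this is 60, so v decreases.
u converges to its nearest critical value 0 (a local min of the u-part); v converges to -4. The iterate converges to (0, -4).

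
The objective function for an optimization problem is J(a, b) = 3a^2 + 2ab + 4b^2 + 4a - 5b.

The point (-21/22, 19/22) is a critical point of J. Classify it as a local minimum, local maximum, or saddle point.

local minimum

The Hessian of J is constant: H = [[6, 2], [2, 8]].
det(H) = 6·8 − 2² = 44.
det(H) > 0 and tr(H) = 14 > 0, so H is positive definite and the point is a local minimum.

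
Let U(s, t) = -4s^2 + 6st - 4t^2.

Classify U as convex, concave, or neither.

concave

U is quadratic, so its Hessian is the constant matrix H = [[-8, 6], [6, -8]].
det(H) = 28, tr(H) = -16.
det(H) > 0 and tr(H) < 0, so H is negative definite everywhere: concave.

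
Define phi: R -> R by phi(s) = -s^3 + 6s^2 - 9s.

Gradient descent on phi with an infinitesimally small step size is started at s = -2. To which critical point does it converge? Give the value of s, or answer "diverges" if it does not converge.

phi'(s) = -3(s - 3)(s - 1), so phi'(-2) = -45.
Gradient descent moves in the -phi' direction, i.e. s is increasing.
The nearest critical point in that direction is s = 1, where phi'' = 6 > 0 (a local minimum). The iterate converges there.

1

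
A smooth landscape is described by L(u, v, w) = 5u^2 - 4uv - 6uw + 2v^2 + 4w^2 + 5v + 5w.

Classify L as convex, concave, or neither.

L is quadratic, so its Hessian is the constant matrix H = [[10, -4, -6], [-4, 4, 0], [-6, 0, 8]].
Leading principal minors: 10, 24, 48.
All positive ⇒ H ≻ 0 ⇒ convex.

convex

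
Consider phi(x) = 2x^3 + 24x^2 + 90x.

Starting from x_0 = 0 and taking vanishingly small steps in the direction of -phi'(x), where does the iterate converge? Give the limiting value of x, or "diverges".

-3

phi'(x) = 6(x + 3)(x + 5), so phi'(0) = 90.
Gradient descent moves in the -phi' direction, i.e. x is decreasing.
The nearest critical point in that direction is x = -3, where phi'' = 12 > 0 (a local minimum). The iterate converges there.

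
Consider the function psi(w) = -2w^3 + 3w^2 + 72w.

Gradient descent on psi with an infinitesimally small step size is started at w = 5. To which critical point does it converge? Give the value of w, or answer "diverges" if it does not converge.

psi'(w) = -6(w - 4)(w + 3), so psi'(5) = -48.
Gradient descent moves in the -psi' direction, i.e. w is increasing.
There is no critical point above w=5, and psi' keeps the same sign, so the iterate runs off to +∞.

diverges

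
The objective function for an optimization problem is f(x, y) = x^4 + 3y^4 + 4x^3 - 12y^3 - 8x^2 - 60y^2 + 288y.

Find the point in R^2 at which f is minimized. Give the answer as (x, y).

(-4, -3)

f(x,y) separates as P(x) + Q(y), so its minimum is min P + min Q.
P'(x) = 4x(x - 1)(x + 4) vanishes at x ∈ {-4, 0, 1}; Q'(y) = 12(y - 4)(y - 2)(y + 3) vanishes at y ∈ {-3, 2, 4}.
Local minima of P (where P''>0): P(-4)=-128, P(1)=-3. Local minima of Q: Q(-3)=-837, Q(4)=192.
So the global minimum of f is P(-4) + Q(-3) = -128 − 837 = -965, attained at (-4, -3).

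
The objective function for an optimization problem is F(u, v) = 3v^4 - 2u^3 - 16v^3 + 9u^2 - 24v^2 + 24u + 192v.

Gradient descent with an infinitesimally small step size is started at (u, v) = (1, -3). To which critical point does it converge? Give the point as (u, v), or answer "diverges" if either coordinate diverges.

F is separable, so gradient descent decouples: u follows -∂F/∂u, v follows -∂F/∂v.
∂F/∂u = -6(u - 4)(u + 1); at u=1 this is 36, so u decreases.
∂F/∂v = 12(v - 4)(v - 2)(v + 2); at v=-3 this is -420, so v increases.
u converges to its nearest critical value -1 (a local min of the u-part); v converges to -2. The iterate converges to (-1, -2).

(-1, -2)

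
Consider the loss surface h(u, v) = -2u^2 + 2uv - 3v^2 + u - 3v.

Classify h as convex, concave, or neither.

h is quadratic, so its Hessian is the constant matrix H = [[-4, 2], [2, -6]].
det(H) = 20, tr(H) = -10.
det(H) > 0 and tr(H) < 0, so H is negative definite everywhere: concave.

concave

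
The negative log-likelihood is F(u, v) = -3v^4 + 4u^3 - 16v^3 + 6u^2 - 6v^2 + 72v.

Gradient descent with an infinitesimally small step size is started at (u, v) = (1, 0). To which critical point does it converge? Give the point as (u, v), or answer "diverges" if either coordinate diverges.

(0, -2)

F is separable, so gradient descent decouples: u follows -∂F/∂u, v follows -∂F/∂v.
∂F/∂u = 12u(u + 1); at u=1 this is 24, so u decreases.
∂F/∂v = -12(v - 1)(v + 2)(v + 3); at v=0 this is 72, so v decreases.
u converges to its nearest critical value 0 (a local min of the u-part); v converges to -2. The iterate converges to (0, -2).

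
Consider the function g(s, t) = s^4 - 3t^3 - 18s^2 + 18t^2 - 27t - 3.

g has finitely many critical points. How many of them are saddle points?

3

g separates as a function of s plus a function of t, so ∇g=0 decouples.
∂g/∂s = 4s(s - 3)(s + 3) = 0 at s ∈ {-3, 0, 3}; ∂g/∂t = -9(t - 3)(t - 1) = 0 at t ∈ {1, 3}.
The Hessian is diagonal: diag(g_ss, g_tt). Second derivatives: g_ss(-3)=72, g_ss(0)=-36, g_ss(3)=72; g_tt(1)=18, g_tt(3)=-18.
Saddle points occur where the two diagonal entries have opposite signs: (-3, 3), (0, 1), (3, 3). Count: 3.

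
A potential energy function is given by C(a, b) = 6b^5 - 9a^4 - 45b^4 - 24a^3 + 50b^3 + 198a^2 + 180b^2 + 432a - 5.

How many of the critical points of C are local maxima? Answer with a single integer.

4

C separates as a function of a plus a function of b, so ∇C=0 decouples.
∂C/∂a = -36(a - 3)(a + 1)(a + 4) = 0 at a ∈ {-4, -1, 3}; ∂C/∂b = 30b(b - 4)(b - 3)(b + 1) = 0 at b ∈ {-1, 0, 3, 4}.
The Hessian is diagonal: diag(C_aa, C_bb). Second derivatives: C_aa(-4)=-756, C_aa(-1)=432, C_aa(3)=-1008; C_bb(-1)=-600, C_bb(0)=360, C_bb(3)=-360, C_bb(4)=600.
Local maxima occur where both diagonal entries negative: (-4, -1), (-4, 3), (3, -1), (3, 3). Count: 4.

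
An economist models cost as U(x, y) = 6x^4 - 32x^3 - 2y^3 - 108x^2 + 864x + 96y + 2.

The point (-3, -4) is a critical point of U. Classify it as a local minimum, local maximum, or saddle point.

The mixed partial ∂²U/∂x∂y is 0, so the Hessian at any point is diag(U_xx, U_yy) = diag(24(3x^2 - 8x - 9), -12y).
At (-3, -4): H = diag(1008, 48).
Both eigenvalues are positive, so H is positive definite: a local minimum.

local minimum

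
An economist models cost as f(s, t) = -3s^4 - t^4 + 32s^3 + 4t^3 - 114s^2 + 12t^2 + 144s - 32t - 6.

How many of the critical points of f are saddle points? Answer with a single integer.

f separates as a function of s plus a function of t, so ∇f=0 decouples.
∂f/∂s = -12(s - 4)(s - 3)(s - 1) = 0 at s ∈ {1, 3, 4}; ∂f/∂t = -4(t - 4)(t - 1)(t + 2) = 0 at t ∈ {-2, 1, 4}.
The Hessian is diagonal: diag(f_ss, f_tt). Second derivatives: f_ss(1)=-72, f_ss(3)=24, f_ss(4)=-36; f_tt(-2)=-72, f_tt(1)=36, f_tt(4)=-72.
Saddle points occur where the two diagonal entries have opposite signs: (1, 1), (3, -2), (3, 4), (4, 1). Count: 4.

4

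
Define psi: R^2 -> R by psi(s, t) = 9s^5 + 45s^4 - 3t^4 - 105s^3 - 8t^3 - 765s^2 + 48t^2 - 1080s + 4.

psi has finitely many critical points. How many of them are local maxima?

4

psi separates as a function of s plus a function of t, so ∇psi=0 decouples.
∂psi/∂s = 45(s - 3)(s + 1)(s + 2)(s + 4) = 0 at s ∈ {-4, -2, -1, 3}; ∂psi/∂t = -12t(t - 2)(t + 4) = 0 at t ∈ {-4, 0, 2}.
The Hessian is diagonal: diag(psi_ss, psi_tt). Second derivatives: psi_ss(-4)=-1890, psi_ss(-2)=450, psi_ss(-1)=-540, psi_ss(3)=6300; psi_tt(-4)=-288, psi_tt(0)=96, psi_tt(2)=-144.
Local maxima occur where both diagonal entries negative: (-4, -4), (-4, 2), (-1, -4), (-1, 2). Count: 4.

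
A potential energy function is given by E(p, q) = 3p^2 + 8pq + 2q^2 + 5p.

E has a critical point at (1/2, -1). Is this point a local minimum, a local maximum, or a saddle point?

The Hessian of E is constant: H = [[6, 8], [8, 4]].
det(H) = 6·4 − 8² = -40.
Since det(H) < 0, H is indefinite and the critical point is a saddle point.

saddle point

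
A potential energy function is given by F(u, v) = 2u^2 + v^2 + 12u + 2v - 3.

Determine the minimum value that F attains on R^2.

-22

F(u,v) separates as P(u) + Q(v) − 3, so its minimum is min P + min Q − 3.
P'(u) = 4u + 12 vanishes at u ∈ {-3}; Q'(v) = 2v + 2 vanishes at v ∈ {-1}.
Local minima of P (where P''>0): P(-3)=-18. Local minima of Q: Q(-1)=-1.
So the global minimum of F is P(-3) + Q(-1) − 3 = -18 − 1 − 3 = -22, attained at (-3, -1).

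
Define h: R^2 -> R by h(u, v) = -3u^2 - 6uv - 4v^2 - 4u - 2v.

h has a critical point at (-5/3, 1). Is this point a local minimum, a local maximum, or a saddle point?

local maximum

The Hessian of h is constant: H = [[-6, -6], [-6, -8]].
det(H) = (-6)·(-8) − (-6)² = 12.
det(H) > 0 and tr(H) = -14 < 0, so H is negative definite and the point is a local maximum.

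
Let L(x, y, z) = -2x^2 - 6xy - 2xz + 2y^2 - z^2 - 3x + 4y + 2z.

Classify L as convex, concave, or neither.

L is quadratic, so its Hessian is the constant matrix H = [[-4, -6, -2], [-6, 4, 0], [-2, 0, -2]].
Leading principal minors: -4, -52, 88.
Neither pattern holds ⇒ H is indefinite ⇒ neither convex nor concave.

neither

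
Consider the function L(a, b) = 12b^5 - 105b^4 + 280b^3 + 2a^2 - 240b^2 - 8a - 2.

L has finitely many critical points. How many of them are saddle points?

2

L separates as a function of a plus a function of b, so ∇L=0 decouples.
∂L/∂a = 4(a - 2) = 0 at a ∈ {2}; ∂L/∂b = 60b(b - 4)(b - 2)(b - 1) = 0 at b ∈ {0, 1, 2, 4}.
The Hessian is diagonal: diag(L_aa, L_bb). Second derivatives: L_aa(2)=4; L_bb(0)=-480, L_bb(1)=180, L_bb(2)=-240, L_bb(4)=1440.
Saddle points occur where the two diagonal entries have opposite signs: (2, 0), (2, 2). Count: 2.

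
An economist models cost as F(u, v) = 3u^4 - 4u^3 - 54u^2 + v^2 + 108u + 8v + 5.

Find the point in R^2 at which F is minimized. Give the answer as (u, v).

(-3, -4)

F(u,v) separates as P(u) + Q(v) + 5, so its minimum is min P + min Q + 5.
P'(u) = 12(u - 3)(u - 1)(u + 3) vanishes at u ∈ {-3, 1, 3}; Q'(v) = 2v + 8 vanishes at v ∈ {-4}.
Local minima of P (where P''>0): P(-3)=-459, P(3)=-27. Local minima of Q: Q(-4)=-16.
So the global minimum of F is P(-3) + Q(-4) + 5 = -459 − 16 + 5 = -470, attained at (-3, -4).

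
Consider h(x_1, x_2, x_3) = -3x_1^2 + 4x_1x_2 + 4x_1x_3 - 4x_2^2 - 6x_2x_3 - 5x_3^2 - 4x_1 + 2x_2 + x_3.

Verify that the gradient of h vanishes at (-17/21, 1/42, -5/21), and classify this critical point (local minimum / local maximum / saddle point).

local maximum

∇h = (-6x_1 + 4x_2 + 4x_3 - 4, 4x_1 - 8x_2 - 6x_3 + 2, 4x_1 - 6x_2 - 10x_3 + 1); substituting (-17/21, 1/42, -5/21) gives ∇h = (0, 0, 0), so (-17/21, 1/42, -5/21) is indeed a critical point.
The Hessian is constant: H = [[-6, 4, 4], [4, -8, -6], [4, -6, -10]].
Leading principal minors: Δ₁ = -6, Δ₂ = 32, Δ₃ = -168.
The minors alternate sign starting negative (−, +, −), so H is negative definite: a local maximum.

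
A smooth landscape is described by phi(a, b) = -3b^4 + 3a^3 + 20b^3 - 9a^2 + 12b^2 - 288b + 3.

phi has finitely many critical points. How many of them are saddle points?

phi separates as a function of a plus a function of b, so ∇phi=0 decouples.
∂phi/∂a = 9a(a - 2) = 0 at a ∈ {0, 2}; ∂phi/∂b = -12(b - 4)(b - 3)(b + 2) = 0 at b ∈ {-2, 3, 4}.
The Hessian is diagonal: diag(phi_aa, phi_bb). Second derivatives: phi_aa(0)=-18, phi_aa(2)=18; phi_bb(-2)=-360, phi_bb(3)=60, phi_bb(4)=-72.
Saddle points occur where the two diagonal entries have opposite signs: (0, 3), (2, -2), (2, 4). Count: 3.

3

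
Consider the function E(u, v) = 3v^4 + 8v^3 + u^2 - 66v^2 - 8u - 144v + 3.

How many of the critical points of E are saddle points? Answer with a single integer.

E separates as a function of u plus a function of v, so ∇E=0 decouples.
∂E/∂u = 2(u - 4) = 0 at u ∈ {4}; ∂E/∂v = 12(v - 3)(v + 1)(v + 4) = 0 at v ∈ {-4, -1, 3}.
The Hessian is diagonal: diag(E_uu, E_vv). Second derivatives: E_uu(4)=2; E_vv(-4)=252, E_vv(-1)=-144, E_vv(3)=336.
Saddle points occur where the two diagonal entries have opposite signs: (4, -1). Count: 1.

1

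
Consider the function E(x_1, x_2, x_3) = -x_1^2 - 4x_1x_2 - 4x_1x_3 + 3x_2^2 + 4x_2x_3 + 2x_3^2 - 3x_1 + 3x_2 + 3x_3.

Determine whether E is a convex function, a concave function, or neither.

E is quadratic, so its Hessian is the constant matrix H = [[-2, -4, -4], [-4, 6, 4], [-4, 4, 4]].
Leading principal minors: -2, -28, -48.
Neither pattern holds ⇒ H is indefinite ⇒ neither convex nor concave.

neither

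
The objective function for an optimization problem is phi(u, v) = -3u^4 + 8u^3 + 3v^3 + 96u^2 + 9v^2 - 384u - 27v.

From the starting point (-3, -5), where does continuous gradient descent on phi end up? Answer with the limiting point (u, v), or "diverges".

phi is separable, so gradient descent decouples: u follows -∂phi/∂u, v follows -∂phi/∂v.
∂phi/∂u = -12(u - 4)(u - 2)(u + 4); at u=-3 this is -420, so u increases.
∂phi/∂v = 9(v - 1)(v + 3); at v=-5 this is 108, so v decreases.
The v-coordinate has no critical point in that direction and runs off to infinity.

diverges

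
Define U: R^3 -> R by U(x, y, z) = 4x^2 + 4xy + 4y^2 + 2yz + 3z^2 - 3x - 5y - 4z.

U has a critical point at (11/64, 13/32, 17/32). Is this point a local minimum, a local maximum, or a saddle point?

local minimum

The Hessian is constant: H = [[8, 4, 0], [4, 8, 2], [0, 2, 6]].
Leading principal minors: Δ₁ = 8, Δ₂ = 48, Δ₃ = 256.
All leading minors are positive, so H is positive definite: a local minimum.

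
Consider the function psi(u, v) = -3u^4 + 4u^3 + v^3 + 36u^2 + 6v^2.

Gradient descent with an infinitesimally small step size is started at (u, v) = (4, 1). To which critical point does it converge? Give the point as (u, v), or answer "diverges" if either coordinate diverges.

diverges

psi is separable, so gradient descent decouples: u follows -∂psi/∂u, v follows -∂psi/∂v.
∂psi/∂u = -12u(u - 3)(u + 2); at u=4 this is -288, so u increases.
∂psi/∂v = 3v(v + 4); at v=1 this is 15, so v decreases.
The u-coordinate has no critical point in that direction and runs off to infinity.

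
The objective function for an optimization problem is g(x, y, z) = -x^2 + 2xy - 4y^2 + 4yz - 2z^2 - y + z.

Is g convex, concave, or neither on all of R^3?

concave

g is quadratic, so its Hessian is the constant matrix H = [[-2, 2, 0], [2, -8, 4], [0, 4, -4]].
Leading principal minors: -2, 12, -16.
Signs alternate −, +, − ⇒ H ≺ 0 ⇒ concave.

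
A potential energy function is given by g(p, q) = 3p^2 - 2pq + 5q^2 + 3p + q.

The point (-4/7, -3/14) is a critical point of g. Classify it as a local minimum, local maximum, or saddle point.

local minimum

The Hessian of g is constant: H = [[6, -2], [-2, 10]].
det(H) = 6·10 − (-2)² = 56.
det(H) > 0 and tr(H) = 16 > 0, so H is positive definite and the point is a local minimum.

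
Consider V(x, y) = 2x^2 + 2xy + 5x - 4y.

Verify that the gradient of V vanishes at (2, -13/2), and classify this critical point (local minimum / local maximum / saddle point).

∇V = (4x + 2y + 5, 2x - 4); substituting (2, -13/2) gives ∇V = (0, 0), so (2, -13/2) is indeed a critical point.
The Hessian of V is constant: H = [[4, 2], [2, 0]].
det(H) = 4·0 − 2² = -4.
Since det(H) < 0, H is indefinite and the critical point is a saddle point.

saddle point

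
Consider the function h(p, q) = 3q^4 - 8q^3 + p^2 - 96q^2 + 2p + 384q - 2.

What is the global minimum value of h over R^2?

h(p,q) separates as A(p) + B(q) − 2, so its minimum is min A + min B − 2.
A'(p) = 2p + 2 vanishes at p ∈ {-1}; B'(q) = 12(q - 4)(q - 2)(q + 4) vanishes at q ∈ {-4, 2, 4}.
Local minima of A (where A''>0): A(-1)=-1. Local minima of B: B(-4)=-1792, B(4)=256.
So the global minimum of h is A(-1) + B(-4) − 2 = -1 − 1792 − 2 = -1795, attained at (-1, -4).

-1795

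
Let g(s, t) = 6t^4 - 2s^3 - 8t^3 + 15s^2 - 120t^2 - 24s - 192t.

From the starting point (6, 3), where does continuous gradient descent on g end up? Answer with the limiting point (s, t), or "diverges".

diverges

g is separable, so gradient descent decouples: s follows -∂g/∂s, t follows -∂g/∂t.
∂g/∂s = -6(s - 4)(s - 1); at s=6 this is -60, so s increases.
∂g/∂t = 24(t - 4)(t + 1)(t + 2); at t=3 this is -480, so t increases.
The s-coordinate has no critical point in that direction and runs off to infinity.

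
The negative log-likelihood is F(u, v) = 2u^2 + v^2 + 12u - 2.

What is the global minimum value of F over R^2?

-20

F(u,v) separates as P(u) + Q(v) − 2, so its minimum is min P + min Q − 2.
P'(u) = 4u + 12 vanishes at u ∈ {-3}; Q'(v) = 2v vanishes at v ∈ {0}.
Local minima of P (where P''>0): P(-3)=-18. Local minima of Q: Q(0)=0.
So the global minimum of F is P(-3) + Q(0) − 2 = -18 + 0 − 2 = -20, attained at (-3, 0).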